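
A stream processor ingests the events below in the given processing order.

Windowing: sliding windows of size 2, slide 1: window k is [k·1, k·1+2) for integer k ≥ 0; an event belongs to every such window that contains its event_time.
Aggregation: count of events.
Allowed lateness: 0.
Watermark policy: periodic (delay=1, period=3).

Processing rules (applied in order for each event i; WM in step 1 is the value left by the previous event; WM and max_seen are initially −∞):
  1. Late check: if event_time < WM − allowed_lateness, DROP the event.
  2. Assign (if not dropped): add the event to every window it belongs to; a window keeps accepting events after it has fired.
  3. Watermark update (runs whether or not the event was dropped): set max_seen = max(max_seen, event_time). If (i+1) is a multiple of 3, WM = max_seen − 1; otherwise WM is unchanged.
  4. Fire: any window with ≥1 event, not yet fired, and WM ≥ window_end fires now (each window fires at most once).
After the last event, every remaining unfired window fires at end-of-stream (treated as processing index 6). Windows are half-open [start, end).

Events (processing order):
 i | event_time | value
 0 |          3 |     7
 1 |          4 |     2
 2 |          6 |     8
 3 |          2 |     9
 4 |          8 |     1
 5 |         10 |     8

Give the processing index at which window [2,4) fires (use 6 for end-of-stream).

i=0 t=3 v=7: → [3,5),[2,4); WM=−∞
i=1 t=4 v=2: → [4,6),[3,5); WM=−∞
i=2 t=6 v=8: → [6,8),[5,7); WM=5; [2,4) fires=1 [3,5) fires=2
i=3 t=2 v=9: DROP (t<5-0); WM=5
i=4 t=8 v=1: → [8,10),[7,9); WM=5
i=5 t=10 v=8: → [10,12),[9,11); WM=9; [4,6) fires=1 [5,7) fires=1 [6,8) fires=1 [7,9) fires=1

2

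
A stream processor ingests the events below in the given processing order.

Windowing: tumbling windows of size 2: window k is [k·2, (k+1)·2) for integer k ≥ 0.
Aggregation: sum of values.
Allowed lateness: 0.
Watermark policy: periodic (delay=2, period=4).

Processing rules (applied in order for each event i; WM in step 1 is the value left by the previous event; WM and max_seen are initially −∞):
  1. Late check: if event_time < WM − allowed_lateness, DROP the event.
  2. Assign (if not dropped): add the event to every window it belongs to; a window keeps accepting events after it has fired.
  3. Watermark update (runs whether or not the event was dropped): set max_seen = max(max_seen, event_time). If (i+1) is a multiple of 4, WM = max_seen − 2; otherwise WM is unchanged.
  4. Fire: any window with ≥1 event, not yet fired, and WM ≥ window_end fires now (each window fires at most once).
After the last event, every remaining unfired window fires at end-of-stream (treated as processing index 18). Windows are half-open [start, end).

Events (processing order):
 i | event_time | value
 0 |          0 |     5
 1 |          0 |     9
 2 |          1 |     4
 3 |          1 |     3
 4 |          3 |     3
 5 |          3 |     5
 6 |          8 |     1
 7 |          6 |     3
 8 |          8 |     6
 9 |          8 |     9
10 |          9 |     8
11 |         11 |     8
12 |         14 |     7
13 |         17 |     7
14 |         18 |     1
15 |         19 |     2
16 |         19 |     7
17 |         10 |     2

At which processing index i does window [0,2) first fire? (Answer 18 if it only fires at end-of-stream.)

7

i=0 t=0 v=5: → [0,2); WM=−∞
i=1 t=0 v=9: → [0,2); WM=−∞
i=2 t=1 v=4: → [0,2); WM=−∞
i=3 t=1 v=3: → [0,2); WM=-1
i=4 t=3 v=3: → [2,4); WM=-1
i=5 t=3 v=5: → [2,4); WM=-1
i=6 t=8 v=1: → [8,10); WM=-1
i=7 t=6 v=3: → [6,8); WM=6; [0,2) fires=21 [2,4) fires=8
i=8 t=8 v=6: → [8,10); WM=6
i=9 t=8 v=9: → [8,10); WM=6
i=10 t=9 v=8: → [8,10); WM=6
i=11 t=11 v=8: → [10,12); WM=9; [6,8) fires=3
i=12 t=14 v=7: → [14,16); WM=9
i=13 t=17 v=7: → [16,18); WM=9
i=14 t=18 v=1: → [18,20); WM=9
i=15 t=19 v=2: → [18,20); WM=17; [8,10) fires=24 [10,12) fires=8 [14,16) fires=7
i=16 t=19 v=7: → [18,20); WM=17
i=17 t=10 v=2: DROP (t<17-0); WM=17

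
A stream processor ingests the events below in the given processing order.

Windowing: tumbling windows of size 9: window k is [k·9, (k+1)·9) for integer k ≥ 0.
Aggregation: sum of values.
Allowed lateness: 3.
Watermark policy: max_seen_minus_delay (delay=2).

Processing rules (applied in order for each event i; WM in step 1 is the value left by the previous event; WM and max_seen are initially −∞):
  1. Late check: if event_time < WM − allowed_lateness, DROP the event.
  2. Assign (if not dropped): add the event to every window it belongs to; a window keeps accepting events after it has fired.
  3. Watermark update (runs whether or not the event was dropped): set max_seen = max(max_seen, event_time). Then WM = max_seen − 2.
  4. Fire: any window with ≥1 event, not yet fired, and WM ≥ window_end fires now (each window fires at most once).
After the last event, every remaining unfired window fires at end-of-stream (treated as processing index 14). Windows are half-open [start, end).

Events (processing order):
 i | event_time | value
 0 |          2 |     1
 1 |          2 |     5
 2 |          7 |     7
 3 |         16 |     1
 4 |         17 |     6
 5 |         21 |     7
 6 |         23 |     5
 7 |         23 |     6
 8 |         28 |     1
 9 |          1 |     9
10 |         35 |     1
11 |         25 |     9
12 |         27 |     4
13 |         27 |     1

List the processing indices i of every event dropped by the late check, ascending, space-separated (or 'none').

9 11 12 13

i=0 t=2 v=1: → [0,9); WM=0
i=1 t=2 v=5: → [0,9); WM=0
i=2 t=7 v=7: → [0,9); WM=5
i=3 t=16 v=1: → [9,18); WM=14; [0,9) fires=13
i=4 t=17 v=6: → [9,18); WM=15
i=5 t=21 v=7: → [18,27); WM=19; [9,18) fires=7
i=6 t=23 v=5: → [18,27); WM=21
i=7 t=23 v=6: → [18,27); WM=21
i=8 t=28 v=1: → [27,36); WM=26
i=9 t=1 v=9: DROP (t<26-3); WM=26
i=10 t=35 v=1: → [27,36); WM=33; [18,27) fires=18
i=11 t=25 v=9: DROP (t<33-3); WM=33
i=12 t=27 v=4: DROP (t<33-3); WM=33
i=13 t=27 v=1: DROP (t<33-3); WM=33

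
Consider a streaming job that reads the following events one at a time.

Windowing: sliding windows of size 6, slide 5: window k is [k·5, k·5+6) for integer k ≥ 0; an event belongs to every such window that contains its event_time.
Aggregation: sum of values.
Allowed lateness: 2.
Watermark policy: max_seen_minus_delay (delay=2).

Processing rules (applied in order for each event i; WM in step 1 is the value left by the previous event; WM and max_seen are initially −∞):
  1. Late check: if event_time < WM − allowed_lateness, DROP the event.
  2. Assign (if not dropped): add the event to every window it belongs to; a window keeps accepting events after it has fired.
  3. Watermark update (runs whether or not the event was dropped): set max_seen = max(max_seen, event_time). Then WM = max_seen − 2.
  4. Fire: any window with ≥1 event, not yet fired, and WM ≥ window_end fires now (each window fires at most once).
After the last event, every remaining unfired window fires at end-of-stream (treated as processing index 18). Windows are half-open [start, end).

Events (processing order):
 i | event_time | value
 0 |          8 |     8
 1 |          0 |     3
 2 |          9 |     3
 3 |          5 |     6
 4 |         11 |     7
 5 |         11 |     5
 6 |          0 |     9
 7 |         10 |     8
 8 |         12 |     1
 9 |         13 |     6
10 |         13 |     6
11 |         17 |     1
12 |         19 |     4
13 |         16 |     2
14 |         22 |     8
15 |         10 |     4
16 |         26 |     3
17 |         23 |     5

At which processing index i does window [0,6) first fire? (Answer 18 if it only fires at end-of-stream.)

3

i=0 t=8 v=8: → [5,11); WM=6
i=1 t=0 v=3: DROP (t<6-2); WM=6
i=2 t=9 v=3: → [5,11); WM=7
i=3 t=5 v=6: → [5,11),[0,6); WM=7; [0,6) fires=6
i=4 t=11 v=7: → [10,16); WM=9
i=5 t=11 v=5: → [10,16); WM=9
i=6 t=0 v=9: DROP (t<9-2); WM=9
i=7 t=10 v=8: → [10,16),[5,11); WM=9
i=8 t=12 v=1: → [10,16); WM=10
i=9 t=13 v=6: → [10,16); WM=11; [5,11) fires=25
i=10 t=13 v=6: → [10,16); WM=11
i=11 t=17 v=1: → [15,21); WM=15
i=12 t=19 v=4: → [15,21); WM=17; [10,16) fires=33
i=13 t=16 v=2: → [15,21); WM=17
i=14 t=22 v=8: → [20,26); WM=20
i=15 t=10 v=4: DROP (t<20-2); WM=20
i=16 t=26 v=3: → [25,31); WM=24; [15,21) fires=7
i=17 t=23 v=5: → [20,26); WM=24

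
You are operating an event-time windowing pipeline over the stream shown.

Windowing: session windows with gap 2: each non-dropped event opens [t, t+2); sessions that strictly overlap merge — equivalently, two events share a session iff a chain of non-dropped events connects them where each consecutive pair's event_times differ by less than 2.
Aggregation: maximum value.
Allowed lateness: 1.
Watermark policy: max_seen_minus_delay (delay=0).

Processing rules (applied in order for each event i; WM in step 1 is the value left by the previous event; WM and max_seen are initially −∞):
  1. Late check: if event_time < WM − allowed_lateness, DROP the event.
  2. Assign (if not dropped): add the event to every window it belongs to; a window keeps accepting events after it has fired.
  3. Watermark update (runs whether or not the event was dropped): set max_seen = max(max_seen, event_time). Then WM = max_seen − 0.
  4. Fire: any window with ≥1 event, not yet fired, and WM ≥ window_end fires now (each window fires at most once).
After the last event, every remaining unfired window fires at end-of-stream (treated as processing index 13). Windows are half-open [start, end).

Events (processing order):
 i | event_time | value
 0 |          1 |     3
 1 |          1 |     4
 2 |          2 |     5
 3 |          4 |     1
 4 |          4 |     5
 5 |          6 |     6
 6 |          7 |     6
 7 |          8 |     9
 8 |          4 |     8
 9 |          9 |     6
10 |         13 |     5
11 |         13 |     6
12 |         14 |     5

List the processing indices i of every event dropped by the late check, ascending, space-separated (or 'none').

8

i=0 t=1 v=3: → [1,3); WM=1
i=1 t=1 v=4: → [1,3); WM=1
i=2 t=2 v=5: → [1,4); WM=2
i=3 t=4 v=1: → [4,6); WM=4
i=4 t=4 v=5: → [4,6); WM=4
i=5 t=6 v=6: → [6,8); WM=6
i=6 t=7 v=6: → [6,9); WM=7
i=7 t=8 v=9: → [6,10); WM=8
i=8 t=4 v=8: DROP (t<8-1); WM=8
i=9 t=9 v=6: → [6,11); WM=9
i=10 t=13 v=5: → [13,15); WM=13
i=11 t=13 v=6: → [13,15); WM=13
i=12 t=14 v=5: → [13,16); WM=14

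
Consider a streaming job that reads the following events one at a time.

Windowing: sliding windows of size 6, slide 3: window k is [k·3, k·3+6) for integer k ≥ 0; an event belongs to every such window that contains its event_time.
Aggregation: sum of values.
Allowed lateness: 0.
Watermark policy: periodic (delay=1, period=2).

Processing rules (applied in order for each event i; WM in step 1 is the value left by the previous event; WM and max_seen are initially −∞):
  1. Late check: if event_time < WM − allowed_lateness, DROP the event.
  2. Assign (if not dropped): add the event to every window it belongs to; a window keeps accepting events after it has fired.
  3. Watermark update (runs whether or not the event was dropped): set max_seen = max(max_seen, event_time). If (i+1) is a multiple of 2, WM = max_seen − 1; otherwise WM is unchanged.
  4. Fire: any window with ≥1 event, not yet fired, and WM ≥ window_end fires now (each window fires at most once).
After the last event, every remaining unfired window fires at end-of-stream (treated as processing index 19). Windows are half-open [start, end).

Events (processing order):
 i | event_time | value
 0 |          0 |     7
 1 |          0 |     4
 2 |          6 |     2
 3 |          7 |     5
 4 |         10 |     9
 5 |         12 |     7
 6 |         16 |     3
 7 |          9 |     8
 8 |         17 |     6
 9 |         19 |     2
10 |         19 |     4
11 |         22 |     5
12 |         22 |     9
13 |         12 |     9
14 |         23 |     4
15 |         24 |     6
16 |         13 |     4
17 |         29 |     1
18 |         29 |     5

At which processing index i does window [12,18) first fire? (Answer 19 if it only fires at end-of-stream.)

i=0 t=0 v=7: → [0,6); WM=−∞
i=1 t=0 v=4: → [0,6); WM=-1
i=2 t=6 v=2: → [6,12),[3,9); WM=-1
i=3 t=7 v=5: → [6,12),[3,9); WM=6; [0,6) fires=11
i=4 t=10 v=9: → [9,15),[6,12); WM=6
i=5 t=12 v=7: → [12,18),[9,15); WM=11; [3,9) fires=7
i=6 t=16 v=3: → [15,21),[12,18); WM=11
i=7 t=9 v=8: DROP (t<11-0); WM=15; [6,12) fires=16 [9,15) fires=16
i=8 t=17 v=6: → [15,21),[12,18); WM=15
i=9 t=19 v=2: → [18,24),[15,21); WM=18; [12,18) fires=16
i=10 t=19 v=4: → [18,24),[15,21); WM=18
i=11 t=22 v=5: → [21,27),[18,24); WM=21; [15,21) fires=15
i=12 t=22 v=9: → [21,27),[18,24); WM=21
i=13 t=12 v=9: DROP (t<21-0); WM=21
i=14 t=23 v=4: → [21,27),[18,24); WM=21
i=15 t=24 v=6: → [24,30),[21,27); WM=23
i=16 t=13 v=4: DROP (t<23-0); WM=23
i=17 t=29 v=1: → [27,33),[24,30); WM=28; [18,24) fires=24 [21,27) fires=24
i=18 t=29 v=5: → [27,33),[24,30); WM=28

9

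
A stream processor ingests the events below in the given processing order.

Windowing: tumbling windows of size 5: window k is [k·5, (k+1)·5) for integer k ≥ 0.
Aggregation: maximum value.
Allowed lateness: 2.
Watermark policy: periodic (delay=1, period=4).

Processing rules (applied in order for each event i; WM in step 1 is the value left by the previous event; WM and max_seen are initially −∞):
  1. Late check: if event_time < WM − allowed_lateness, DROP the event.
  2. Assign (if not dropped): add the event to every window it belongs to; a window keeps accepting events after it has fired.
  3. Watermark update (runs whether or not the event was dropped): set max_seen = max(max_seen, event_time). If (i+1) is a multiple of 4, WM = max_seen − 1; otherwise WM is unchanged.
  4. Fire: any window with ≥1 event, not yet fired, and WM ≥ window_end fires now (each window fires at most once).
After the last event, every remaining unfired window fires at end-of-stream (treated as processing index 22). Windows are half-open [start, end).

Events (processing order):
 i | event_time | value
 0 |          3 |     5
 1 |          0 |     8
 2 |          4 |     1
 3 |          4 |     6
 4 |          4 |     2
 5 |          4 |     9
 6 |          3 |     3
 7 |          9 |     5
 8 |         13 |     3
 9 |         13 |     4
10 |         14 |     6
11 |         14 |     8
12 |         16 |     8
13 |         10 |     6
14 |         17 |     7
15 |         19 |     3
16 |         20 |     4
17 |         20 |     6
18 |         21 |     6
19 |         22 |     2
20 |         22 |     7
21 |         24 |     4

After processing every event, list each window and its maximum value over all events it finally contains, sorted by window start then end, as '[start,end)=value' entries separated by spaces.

[0,5)=9 [5,10)=5 [10,15)=8 [15,20)=8 [20,25)=7

i=0 t=3 v=5: → [0,5); WM=−∞
i=1 t=0 v=8: → [0,5); WM=−∞
i=2 t=4 v=1: → [0,5); WM=−∞
i=3 t=4 v=6: → [0,5); WM=3
i=4 t=4 v=2: → [0,5); WM=3
i=5 t=4 v=9: → [0,5); WM=3
i=6 t=3 v=3: → [0,5); WM=3
i=7 t=9 v=5: → [5,10); WM=8; [0,5) fires=9
i=8 t=13 v=3: → [10,15); WM=8
i=9 t=13 v=4: → [10,15); WM=8
i=10 t=14 v=6: → [10,15); WM=8
i=11 t=14 v=8: → [10,15); WM=13; [5,10) fires=5
i=12 t=16 v=8: → [15,20); WM=13
i=13 t=10 v=6: DROP (t<13-2); WM=13
i=14 t=17 v=7: → [15,20); WM=13
i=15 t=19 v=3: → [15,20); WM=18; [10,15) fires=8
i=16 t=20 v=4: → [20,25); WM=18
i=17 t=20 v=6: → [20,25); WM=18
i=18 t=21 v=6: → [20,25); WM=18
i=19 t=22 v=2: → [20,25); WM=21; [15,20) fires=8
i=20 t=22 v=7: → [20,25); WM=21
i=21 t=24 v=4: → [20,25); WM=21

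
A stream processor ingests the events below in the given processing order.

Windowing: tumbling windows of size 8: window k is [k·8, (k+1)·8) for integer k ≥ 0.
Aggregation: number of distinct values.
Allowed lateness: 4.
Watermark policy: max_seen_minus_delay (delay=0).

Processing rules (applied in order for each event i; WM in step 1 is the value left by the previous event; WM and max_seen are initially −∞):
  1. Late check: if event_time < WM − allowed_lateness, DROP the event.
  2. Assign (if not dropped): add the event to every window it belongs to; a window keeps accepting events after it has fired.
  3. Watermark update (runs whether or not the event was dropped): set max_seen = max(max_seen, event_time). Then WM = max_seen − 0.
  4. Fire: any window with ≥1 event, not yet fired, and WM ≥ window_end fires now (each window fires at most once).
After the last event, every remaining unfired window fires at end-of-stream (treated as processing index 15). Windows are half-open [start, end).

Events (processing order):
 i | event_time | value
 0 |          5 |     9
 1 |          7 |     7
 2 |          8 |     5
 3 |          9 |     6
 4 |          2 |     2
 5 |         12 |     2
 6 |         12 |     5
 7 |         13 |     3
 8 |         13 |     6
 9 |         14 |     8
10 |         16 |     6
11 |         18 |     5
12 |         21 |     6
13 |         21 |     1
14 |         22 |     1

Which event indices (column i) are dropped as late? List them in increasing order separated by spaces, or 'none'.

i=0 t=5 v=9: → [0,8); WM=5
i=1 t=7 v=7: → [0,8); WM=7
i=2 t=8 v=5: → [8,16); WM=8; [0,8) fires=2
i=3 t=9 v=6: → [8,16); WM=9
i=4 t=2 v=2: DROP (t<9-4); WM=9
i=5 t=12 v=2: → [8,16); WM=12
i=6 t=12 v=5: → [8,16); WM=12
i=7 t=13 v=3: → [8,16); WM=13
i=8 t=13 v=6: → [8,16); WM=13
i=9 t=14 v=8: → [8,16); WM=14
i=10 t=16 v=6: → [16,24); WM=16; [8,16) fires=5
i=11 t=18 v=5: → [16,24); WM=18
i=12 t=21 v=6: → [16,24); WM=21
i=13 t=21 v=1: → [16,24); WM=21
i=14 t=22 v=1: → [16,24); WM=22

4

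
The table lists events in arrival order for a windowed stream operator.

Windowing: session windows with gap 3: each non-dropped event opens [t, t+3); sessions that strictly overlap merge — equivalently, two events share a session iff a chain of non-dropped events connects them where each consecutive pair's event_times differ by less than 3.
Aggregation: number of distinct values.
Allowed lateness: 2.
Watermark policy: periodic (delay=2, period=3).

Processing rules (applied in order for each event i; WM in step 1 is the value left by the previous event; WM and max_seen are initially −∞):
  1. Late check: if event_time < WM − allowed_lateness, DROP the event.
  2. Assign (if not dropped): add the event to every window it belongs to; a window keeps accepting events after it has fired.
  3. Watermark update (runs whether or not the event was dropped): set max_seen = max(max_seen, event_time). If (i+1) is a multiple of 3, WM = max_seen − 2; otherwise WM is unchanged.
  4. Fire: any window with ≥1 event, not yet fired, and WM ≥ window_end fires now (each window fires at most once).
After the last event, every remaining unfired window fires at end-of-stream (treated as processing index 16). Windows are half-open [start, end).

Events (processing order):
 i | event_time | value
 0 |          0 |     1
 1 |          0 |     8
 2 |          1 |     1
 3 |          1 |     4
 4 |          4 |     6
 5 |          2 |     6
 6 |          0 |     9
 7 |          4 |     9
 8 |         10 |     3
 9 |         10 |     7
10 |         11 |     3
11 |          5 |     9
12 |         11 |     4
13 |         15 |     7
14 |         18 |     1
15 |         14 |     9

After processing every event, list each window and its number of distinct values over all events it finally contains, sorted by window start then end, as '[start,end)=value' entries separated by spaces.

i=0 t=0 v=1: → [0,3); WM=−∞
i=1 t=0 v=8: → [0,3); WM=−∞
i=2 t=1 v=1: → [0,4); WM=-1
i=3 t=1 v=4: → [0,4); WM=-1
i=4 t=4 v=6: → [4,7); WM=-1
i=5 t=2 v=6: → [0,7); WM=2
i=6 t=0 v=9: → [0,7); WM=2
i=7 t=4 v=9: → [0,7); WM=2
i=8 t=10 v=3: → [10,13); WM=8
i=9 t=10 v=7: → [10,13); WM=8
i=10 t=11 v=3: → [10,14); WM=8
i=11 t=5 v=9: DROP (t<8-2); WM=9
i=12 t=11 v=4: → [10,14); WM=9
i=13 t=15 v=7: → [15,18); WM=9
i=14 t=18 v=1: → [18,21); WM=16
i=15 t=14 v=9: → [14,18); WM=16

[0,7)=5 [10,14)=3 [14,18)=2 [18,21)=1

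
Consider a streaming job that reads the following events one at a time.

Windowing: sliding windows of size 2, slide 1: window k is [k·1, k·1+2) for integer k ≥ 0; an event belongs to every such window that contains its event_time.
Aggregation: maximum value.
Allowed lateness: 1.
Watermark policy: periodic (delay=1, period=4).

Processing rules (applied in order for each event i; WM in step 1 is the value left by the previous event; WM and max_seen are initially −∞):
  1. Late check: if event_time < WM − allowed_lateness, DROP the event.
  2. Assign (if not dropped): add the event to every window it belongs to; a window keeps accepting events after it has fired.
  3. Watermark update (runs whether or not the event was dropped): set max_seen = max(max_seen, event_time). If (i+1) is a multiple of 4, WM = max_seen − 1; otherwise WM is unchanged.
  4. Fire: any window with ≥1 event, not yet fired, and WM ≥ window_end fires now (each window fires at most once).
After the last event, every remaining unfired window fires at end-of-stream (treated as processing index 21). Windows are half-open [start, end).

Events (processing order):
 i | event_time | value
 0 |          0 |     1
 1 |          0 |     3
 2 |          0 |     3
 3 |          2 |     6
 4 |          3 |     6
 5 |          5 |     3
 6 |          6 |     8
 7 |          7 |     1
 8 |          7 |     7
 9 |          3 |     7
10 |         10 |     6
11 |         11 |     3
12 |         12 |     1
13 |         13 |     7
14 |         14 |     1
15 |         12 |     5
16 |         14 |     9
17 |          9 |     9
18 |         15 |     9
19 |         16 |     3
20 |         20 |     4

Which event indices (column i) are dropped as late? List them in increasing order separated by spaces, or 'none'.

i=0 t=0 v=1: → [0,2); WM=−∞
i=1 t=0 v=3: → [0,2); WM=−∞
i=2 t=0 v=3: → [0,2); WM=−∞
i=3 t=2 v=6: → [2,4),[1,3); WM=1
i=4 t=3 v=6: → [3,5),[2,4); WM=1
i=5 t=5 v=3: → [5,7),[4,6); WM=1
i=6 t=6 v=8: → [6,8),[5,7); WM=1
i=7 t=7 v=1: → [7,9),[6,8); WM=6; [0,2) fires=3 [1,3) fires=6 [2,4) fires=6 [3,5) fires=6 [4,6) fires=3
i=8 t=7 v=7: → [7,9),[6,8); WM=6
i=9 t=3 v=7: DROP (t<6-1); WM=6
i=10 t=10 v=6: → [10,12),[9,11); WM=6
i=11 t=11 v=3: → [11,13),[10,12); WM=10; [5,7) fires=8 [6,8) fires=8 [7,9) fires=7
i=12 t=12 v=1: → [12,14),[11,13); WM=10
i=13 t=13 v=7: → [13,15),[12,14); WM=10
i=14 t=14 v=1: → [14,16),[13,15); WM=10
i=15 t=12 v=5: → [12,14),[11,13); WM=13; [9,11) fires=6 [10,12) fires=6 [11,13) fires=5
i=16 t=14 v=9: → [14,16),[13,15); WM=13
i=17 t=9 v=9: DROP (t<13-1); WM=13
i=18 t=15 v=9: → [15,17),[14,16); WM=13
i=19 t=16 v=3: → [16,18),[15,17); WM=15; [12,14) fires=7 [13,15) fires=9
i=20 t=20 v=4: → [20,22),[19,21); WM=15

9 17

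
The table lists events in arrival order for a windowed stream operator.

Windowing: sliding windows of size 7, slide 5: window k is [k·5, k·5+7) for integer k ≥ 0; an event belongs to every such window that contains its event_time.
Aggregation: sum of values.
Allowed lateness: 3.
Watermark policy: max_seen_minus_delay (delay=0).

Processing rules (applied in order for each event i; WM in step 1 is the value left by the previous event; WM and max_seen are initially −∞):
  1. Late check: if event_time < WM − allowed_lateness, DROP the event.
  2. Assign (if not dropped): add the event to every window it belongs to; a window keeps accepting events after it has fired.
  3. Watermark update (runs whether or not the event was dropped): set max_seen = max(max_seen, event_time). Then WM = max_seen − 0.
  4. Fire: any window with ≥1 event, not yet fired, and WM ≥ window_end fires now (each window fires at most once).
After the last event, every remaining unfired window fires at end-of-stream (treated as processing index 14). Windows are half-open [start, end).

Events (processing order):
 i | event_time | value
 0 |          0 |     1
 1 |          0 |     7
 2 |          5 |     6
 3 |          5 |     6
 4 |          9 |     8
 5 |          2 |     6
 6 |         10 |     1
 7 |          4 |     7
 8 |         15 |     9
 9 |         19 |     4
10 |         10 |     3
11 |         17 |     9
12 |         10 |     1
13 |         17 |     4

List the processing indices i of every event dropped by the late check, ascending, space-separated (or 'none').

5 7 10 12

i=0 t=0 v=1: → [0,7); WM=0
i=1 t=0 v=7: → [0,7); WM=0
i=2 t=5 v=6: → [5,12),[0,7); WM=5
i=3 t=5 v=6: → [5,12),[0,7); WM=5
i=4 t=9 v=8: → [5,12); WM=9; [0,7) fires=20
i=5 t=2 v=6: DROP (t<9-3); WM=9
i=6 t=10 v=1: → [10,17),[5,12); WM=10
i=7 t=4 v=7: DROP (t<10-3); WM=10
i=8 t=15 v=9: → [15,22),[10,17); WM=15; [5,12) fires=21
i=9 t=19 v=4: → [15,22); WM=19; [10,17) fires=10
i=10 t=10 v=3: DROP (t<19-3); WM=19
i=11 t=17 v=9: → [15,22); WM=19
i=12 t=10 v=1: DROP (t<19-3); WM=19
i=13 t=17 v=4: → [15,22); WM=19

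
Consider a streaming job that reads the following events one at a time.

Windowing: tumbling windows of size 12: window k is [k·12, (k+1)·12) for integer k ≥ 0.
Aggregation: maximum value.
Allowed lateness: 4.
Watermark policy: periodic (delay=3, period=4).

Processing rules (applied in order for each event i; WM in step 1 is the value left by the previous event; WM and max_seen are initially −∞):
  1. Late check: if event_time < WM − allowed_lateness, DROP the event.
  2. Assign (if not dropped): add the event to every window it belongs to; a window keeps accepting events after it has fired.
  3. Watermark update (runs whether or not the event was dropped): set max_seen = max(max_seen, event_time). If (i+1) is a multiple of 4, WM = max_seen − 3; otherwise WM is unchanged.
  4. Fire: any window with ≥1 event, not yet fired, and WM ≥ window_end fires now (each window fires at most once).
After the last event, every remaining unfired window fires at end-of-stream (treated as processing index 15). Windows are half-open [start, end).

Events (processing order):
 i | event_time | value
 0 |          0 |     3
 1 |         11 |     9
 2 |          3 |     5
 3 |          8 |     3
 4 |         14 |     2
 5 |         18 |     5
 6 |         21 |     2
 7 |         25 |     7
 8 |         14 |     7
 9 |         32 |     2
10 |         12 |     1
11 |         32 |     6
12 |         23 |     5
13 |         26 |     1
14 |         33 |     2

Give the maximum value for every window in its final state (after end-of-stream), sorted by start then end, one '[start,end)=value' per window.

i=0 t=0 v=3: → [0,12); WM=−∞
i=1 t=11 v=9: → [0,12); WM=−∞
i=2 t=3 v=5: → [0,12); WM=−∞
i=3 t=8 v=3: → [0,12); WM=8
i=4 t=14 v=2: → [12,24); WM=8
i=5 t=18 v=5: → [12,24); WM=8
i=6 t=21 v=2: → [12,24); WM=8
i=7 t=25 v=7: → [24,36); WM=22; [0,12) fires=9
i=8 t=14 v=7: DROP (t<22-4); WM=22
i=9 t=32 v=2: → [24,36); WM=22
i=10 t=12 v=1: DROP (t<22-4); WM=22
i=11 t=32 v=6: → [24,36); WM=29; [12,24) fires=5
i=12 t=23 v=5: DROP (t<29-4); WM=29
i=13 t=26 v=1: → [24,36); WM=29
i=14 t=33 v=2: → [24,36); WM=29

[0,12)=9 [12,24)=5 [24,36)=7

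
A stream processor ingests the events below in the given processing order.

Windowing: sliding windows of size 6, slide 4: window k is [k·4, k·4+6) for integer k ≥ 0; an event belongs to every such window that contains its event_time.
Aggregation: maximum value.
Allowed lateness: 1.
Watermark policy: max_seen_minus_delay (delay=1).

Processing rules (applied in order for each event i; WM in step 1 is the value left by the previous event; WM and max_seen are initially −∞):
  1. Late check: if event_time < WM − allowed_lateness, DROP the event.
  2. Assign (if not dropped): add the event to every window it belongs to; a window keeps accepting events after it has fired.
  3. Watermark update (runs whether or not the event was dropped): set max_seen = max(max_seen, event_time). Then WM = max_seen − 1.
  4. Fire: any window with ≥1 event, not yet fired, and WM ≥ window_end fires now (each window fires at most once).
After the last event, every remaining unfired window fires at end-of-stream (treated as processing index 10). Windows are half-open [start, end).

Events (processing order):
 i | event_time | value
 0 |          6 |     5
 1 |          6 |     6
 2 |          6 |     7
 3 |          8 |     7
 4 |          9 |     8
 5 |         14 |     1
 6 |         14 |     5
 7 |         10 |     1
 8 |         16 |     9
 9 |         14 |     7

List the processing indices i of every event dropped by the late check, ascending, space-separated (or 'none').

i=0 t=6 v=5: → [4,10); WM=5
i=1 t=6 v=6: → [4,10); WM=5
i=2 t=6 v=7: → [4,10); WM=5
i=3 t=8 v=7: → [8,14),[4,10); WM=7
i=4 t=9 v=8: → [8,14),[4,10); WM=8
i=5 t=14 v=1: → [12,18); WM=13; [4,10) fires=8
i=6 t=14 v=5: → [12,18); WM=13
i=7 t=10 v=1: DROP (t<13-1); WM=13
i=8 t=16 v=9: → [16,22),[12,18); WM=15; [8,14) fires=8
i=9 t=14 v=7: → [12,18); WM=15

7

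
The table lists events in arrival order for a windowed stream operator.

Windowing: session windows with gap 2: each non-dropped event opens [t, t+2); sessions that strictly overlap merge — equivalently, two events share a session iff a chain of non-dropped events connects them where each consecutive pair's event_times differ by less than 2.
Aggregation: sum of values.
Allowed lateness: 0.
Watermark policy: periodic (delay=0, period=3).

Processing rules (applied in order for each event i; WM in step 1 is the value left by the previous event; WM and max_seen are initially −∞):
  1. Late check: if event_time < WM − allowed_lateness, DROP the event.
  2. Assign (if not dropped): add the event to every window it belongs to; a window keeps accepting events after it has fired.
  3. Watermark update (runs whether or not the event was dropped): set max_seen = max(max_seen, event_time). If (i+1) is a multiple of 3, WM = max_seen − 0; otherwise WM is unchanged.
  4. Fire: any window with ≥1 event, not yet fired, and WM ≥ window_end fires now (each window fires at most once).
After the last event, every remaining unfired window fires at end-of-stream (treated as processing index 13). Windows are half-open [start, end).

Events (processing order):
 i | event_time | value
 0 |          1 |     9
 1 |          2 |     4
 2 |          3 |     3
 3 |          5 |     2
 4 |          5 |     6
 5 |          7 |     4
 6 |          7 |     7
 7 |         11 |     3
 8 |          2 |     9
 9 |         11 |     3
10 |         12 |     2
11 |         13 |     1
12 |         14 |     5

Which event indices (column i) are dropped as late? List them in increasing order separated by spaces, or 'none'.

i=0 t=1 v=9: → [1,3); WM=−∞
i=1 t=2 v=4: → [1,4); WM=−∞
i=2 t=3 v=3: → [1,5); WM=3
i=3 t=5 v=2: → [5,7); WM=3
i=4 t=5 v=6: → [5,7); WM=3
i=5 t=7 v=4: → [7,9); WM=7
i=6 t=7 v=7: → [7,9); WM=7
i=7 t=11 v=3: → [11,13); WM=7
i=8 t=2 v=9: DROP (t<7-0); WM=11
i=9 t=11 v=3: → [11,13); WM=11
i=10 t=12 v=2: → [11,14); WM=11
i=11 t=13 v=1: → [11,15); WM=13
i=12 t=14 v=5: → [11,16); WM=13

8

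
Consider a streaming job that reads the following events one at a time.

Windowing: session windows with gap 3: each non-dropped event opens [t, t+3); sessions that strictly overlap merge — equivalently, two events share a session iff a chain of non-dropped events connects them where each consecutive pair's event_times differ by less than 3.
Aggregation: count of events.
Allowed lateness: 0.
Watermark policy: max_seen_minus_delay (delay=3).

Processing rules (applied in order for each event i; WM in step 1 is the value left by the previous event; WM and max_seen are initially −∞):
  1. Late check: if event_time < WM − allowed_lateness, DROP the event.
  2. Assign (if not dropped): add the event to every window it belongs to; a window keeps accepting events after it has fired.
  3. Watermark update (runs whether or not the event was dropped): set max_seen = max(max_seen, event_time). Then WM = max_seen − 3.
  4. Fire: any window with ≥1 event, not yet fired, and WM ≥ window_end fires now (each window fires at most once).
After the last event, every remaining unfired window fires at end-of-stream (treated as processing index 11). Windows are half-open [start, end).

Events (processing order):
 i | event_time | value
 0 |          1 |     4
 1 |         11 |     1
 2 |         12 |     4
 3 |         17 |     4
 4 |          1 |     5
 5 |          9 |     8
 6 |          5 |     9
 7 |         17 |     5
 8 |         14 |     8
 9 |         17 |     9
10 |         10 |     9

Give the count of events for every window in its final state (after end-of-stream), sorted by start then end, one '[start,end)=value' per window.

i=0 t=1 v=4: → [1,4); WM=-2
i=1 t=11 v=1: → [11,14); WM=8
i=2 t=12 v=4: → [11,15); WM=9
i=3 t=17 v=4: → [17,20); WM=14
i=4 t=1 v=5: DROP (t<14-0); WM=14
i=5 t=9 v=8: DROP (t<14-0); WM=14
i=6 t=5 v=9: DROP (t<14-0); WM=14
i=7 t=17 v=5: → [17,20); WM=14
i=8 t=14 v=8: → [11,17); WM=14
i=9 t=17 v=9: → [17,20); WM=14
i=10 t=10 v=9: DROP (t<14-0); WM=14

[1,4)=1 [11,17)=3 [17,20)=3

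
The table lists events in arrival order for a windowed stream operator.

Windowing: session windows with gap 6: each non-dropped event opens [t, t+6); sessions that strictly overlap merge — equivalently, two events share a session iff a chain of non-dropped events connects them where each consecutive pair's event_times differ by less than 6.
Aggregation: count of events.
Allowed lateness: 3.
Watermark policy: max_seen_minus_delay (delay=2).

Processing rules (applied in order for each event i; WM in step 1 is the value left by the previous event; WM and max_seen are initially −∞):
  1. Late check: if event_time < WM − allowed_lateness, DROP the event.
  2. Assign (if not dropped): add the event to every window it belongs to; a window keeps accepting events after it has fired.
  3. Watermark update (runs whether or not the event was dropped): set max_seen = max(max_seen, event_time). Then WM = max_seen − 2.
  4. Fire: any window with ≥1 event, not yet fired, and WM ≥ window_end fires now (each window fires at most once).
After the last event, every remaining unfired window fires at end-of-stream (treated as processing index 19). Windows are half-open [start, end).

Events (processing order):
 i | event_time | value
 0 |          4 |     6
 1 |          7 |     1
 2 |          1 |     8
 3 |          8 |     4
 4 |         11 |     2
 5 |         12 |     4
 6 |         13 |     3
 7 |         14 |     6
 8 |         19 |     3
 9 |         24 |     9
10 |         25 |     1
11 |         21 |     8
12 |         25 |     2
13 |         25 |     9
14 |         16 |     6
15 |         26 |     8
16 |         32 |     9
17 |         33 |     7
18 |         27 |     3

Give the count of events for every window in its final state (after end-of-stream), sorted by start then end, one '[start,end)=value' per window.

i=0 t=4 v=6: → [4,10); WM=2
i=1 t=7 v=1: → [4,13); WM=5
i=2 t=1 v=8: DROP (t<5-3); WM=5
i=3 t=8 v=4: → [4,14); WM=6
i=4 t=11 v=2: → [4,17); WM=9
i=5 t=12 v=4: → [4,18); WM=10
i=6 t=13 v=3: → [4,19); WM=11
i=7 t=14 v=6: → [4,20); WM=12
i=8 t=19 v=3: → [4,25); WM=17
i=9 t=24 v=9: → [4,30); WM=22
i=10 t=25 v=1: → [4,31); WM=23
i=11 t=21 v=8: → [4,31); WM=23
i=12 t=25 v=2: → [4,31); WM=23
i=13 t=25 v=9: → [4,31); WM=23
i=14 t=16 v=6: DROP (t<23-3); WM=23
i=15 t=26 v=8: → [4,32); WM=24
i=16 t=32 v=9: → [32,38); WM=30
i=17 t=33 v=7: → [32,39); WM=31
i=18 t=27 v=3: DROP (t<31-3); WM=31

[4,32)=14 [32,39)=2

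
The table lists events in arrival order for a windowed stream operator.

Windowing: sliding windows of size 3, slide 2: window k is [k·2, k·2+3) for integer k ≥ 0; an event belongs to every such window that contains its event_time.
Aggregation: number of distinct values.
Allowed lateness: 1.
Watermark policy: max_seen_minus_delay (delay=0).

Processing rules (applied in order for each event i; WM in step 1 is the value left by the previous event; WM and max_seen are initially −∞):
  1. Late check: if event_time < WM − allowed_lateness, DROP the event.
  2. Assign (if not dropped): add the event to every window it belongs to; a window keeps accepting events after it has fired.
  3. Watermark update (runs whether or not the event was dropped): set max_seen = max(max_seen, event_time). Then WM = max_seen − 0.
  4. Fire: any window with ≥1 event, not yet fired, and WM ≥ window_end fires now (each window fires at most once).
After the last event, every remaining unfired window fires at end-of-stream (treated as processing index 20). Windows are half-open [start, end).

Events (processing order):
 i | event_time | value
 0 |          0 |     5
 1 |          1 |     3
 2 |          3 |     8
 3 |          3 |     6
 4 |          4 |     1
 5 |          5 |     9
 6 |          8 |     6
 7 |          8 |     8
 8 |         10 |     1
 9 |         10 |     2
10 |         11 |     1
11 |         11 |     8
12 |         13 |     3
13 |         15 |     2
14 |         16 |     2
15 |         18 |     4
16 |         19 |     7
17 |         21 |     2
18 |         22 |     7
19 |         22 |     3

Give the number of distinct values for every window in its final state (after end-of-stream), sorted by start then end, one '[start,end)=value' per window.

i=0 t=0 v=5: → [0,3); WM=0
i=1 t=1 v=3: → [0,3); WM=1
i=2 t=3 v=8: → [2,5); WM=3; [0,3) fires=2
i=3 t=3 v=6: → [2,5); WM=3
i=4 t=4 v=1: → [4,7),[2,5); WM=4
i=5 t=5 v=9: → [4,7); WM=5; [2,5) fires=3
i=6 t=8 v=6: → [8,11),[6,9); WM=8; [4,7) fires=2
i=7 t=8 v=8: → [8,11),[6,9); WM=8
i=8 t=10 v=1: → [10,13),[8,11); WM=10; [6,9) fires=2
i=9 t=10 v=2: → [10,13),[8,11); WM=10
i=10 t=11 v=1: → [10,13); WM=11; [8,11) fires=4
i=11 t=11 v=8: → [10,13); WM=11
i=12 t=13 v=3: → [12,15); WM=13; [10,13) fires=3
i=13 t=15 v=2: → [14,17); WM=15; [12,15) fires=1
i=14 t=16 v=2: → [16,19),[14,17); WM=16
i=15 t=18 v=4: → [18,21),[16,19); WM=18; [14,17) fires=1
i=16 t=19 v=7: → [18,21); WM=19; [16,19) fires=2
i=17 t=21 v=2: → [20,23); WM=21; [18,21) fires=2
i=18 t=22 v=7: → [22,25),[20,23); WM=22
i=19 t=22 v=3: → [22,25),[20,23); WM=22

[0,3)=2 [2,5)=3 [4,7)=2 [6,9)=2 [8,11)=4 [10,13)=3 [12,15)=1 [14,17)=1 [16,19)=2 [18,21)=2 [20,23)=3 [22,25)=2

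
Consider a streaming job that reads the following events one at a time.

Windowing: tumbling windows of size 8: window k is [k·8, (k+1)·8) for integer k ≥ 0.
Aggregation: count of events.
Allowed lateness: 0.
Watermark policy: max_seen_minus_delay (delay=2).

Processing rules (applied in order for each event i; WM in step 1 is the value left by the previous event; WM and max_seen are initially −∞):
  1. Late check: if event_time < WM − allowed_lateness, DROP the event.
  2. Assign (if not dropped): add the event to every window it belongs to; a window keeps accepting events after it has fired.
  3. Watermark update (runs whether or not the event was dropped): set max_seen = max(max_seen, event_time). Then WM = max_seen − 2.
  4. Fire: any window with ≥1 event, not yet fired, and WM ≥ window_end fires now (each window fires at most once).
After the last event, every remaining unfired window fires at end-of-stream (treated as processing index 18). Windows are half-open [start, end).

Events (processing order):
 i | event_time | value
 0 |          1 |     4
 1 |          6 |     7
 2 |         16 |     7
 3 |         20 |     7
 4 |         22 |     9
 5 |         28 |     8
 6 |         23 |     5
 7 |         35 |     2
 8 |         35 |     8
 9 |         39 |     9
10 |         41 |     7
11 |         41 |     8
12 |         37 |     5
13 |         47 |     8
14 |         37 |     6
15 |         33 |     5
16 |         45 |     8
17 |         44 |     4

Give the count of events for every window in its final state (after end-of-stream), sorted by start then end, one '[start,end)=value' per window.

[0,8)=2 [16,24)=3 [24,32)=1 [32,40)=3 [40,48)=4

i=0 t=1 v=4: → [0,8); WM=-1
i=1 t=6 v=7: → [0,8); WM=4
i=2 t=16 v=7: → [16,24); WM=14; [0,8) fires=2
i=3 t=20 v=7: → [16,24); WM=18
i=4 t=22 v=9: → [16,24); WM=20
i=5 t=28 v=8: → [24,32); WM=26; [16,24) fires=3
i=6 t=23 v=5: DROP (t<26-0); WM=26
i=7 t=35 v=2: → [32,40); WM=33; [24,32) fires=1
i=8 t=35 v=8: → [32,40); WM=33
i=9 t=39 v=9: → [32,40); WM=37
i=10 t=41 v=7: → [40,48); WM=39
i=11 t=41 v=8: → [40,48); WM=39
i=12 t=37 v=5: DROP (t<39-0); WM=39
i=13 t=47 v=8: → [40,48); WM=45; [32,40) fires=3
i=14 t=37 v=6: DROP (t<45-0); WM=45
i=15 t=33 v=5: DROP (t<45-0); WM=45
i=16 t=45 v=8: → [40,48); WM=45
i=17 t=44 v=4: DROP (t<45-0); WM=45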